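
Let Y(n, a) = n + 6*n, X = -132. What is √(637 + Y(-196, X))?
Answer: 7*I*√15 ≈ 27.111*I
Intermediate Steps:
Y(n, a) = 7*n
√(637 + Y(-196, X)) = √(637 + 7*(-196)) = √(637 - 1372) = √(-735) = 7*I*√15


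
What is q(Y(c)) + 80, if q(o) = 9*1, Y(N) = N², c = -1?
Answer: 89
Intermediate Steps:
q(o) = 9
q(Y(c)) + 80 = 9 + 80 = 89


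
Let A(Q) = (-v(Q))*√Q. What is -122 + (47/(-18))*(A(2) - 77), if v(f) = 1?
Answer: 1423/18 + 47*√2/18 ≈ 82.748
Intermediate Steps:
A(Q) = -√Q (A(Q) = (-1*1)*√Q = -√Q)
-122 + (47/(-18))*(A(2) - 77) = -122 + (47/(-18))*(-√2 - 77) = -122 + (47*(-1/18))*(-77 - √2) = -122 - 47*(-77 - √2)/18 = -122 + (3619/18 + 47*√2/18) = 1423/18 + 47*√2/18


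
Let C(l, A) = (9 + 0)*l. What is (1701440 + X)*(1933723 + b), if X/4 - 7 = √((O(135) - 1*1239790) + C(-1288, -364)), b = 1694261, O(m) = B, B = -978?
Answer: 6172898680512 + 29023872*I*√313090 ≈ 6.1729e+12 + 1.624e+10*I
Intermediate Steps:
C(l, A) = 9*l
O(m) = -978
X = 28 + 8*I*√313090 (X = 28 + 4*√((-978 - 1*1239790) + 9*(-1288)) = 28 + 4*√((-978 - 1239790) - 11592) = 28 + 4*√(-1240768 - 11592) = 28 + 4*√(-1252360) = 28 + 4*(2*I*√313090) = 28 + 8*I*√313090 ≈ 28.0 + 4476.4*I)
(1701440 + X)*(1933723 + b) = (1701440 + (28 + 8*I*√313090))*(1933723 + 1694261) = (1701468 + 8*I*√313090)*3627984 = 6172898680512 + 29023872*I*√313090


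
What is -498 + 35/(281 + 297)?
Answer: -287809/578 ≈ -497.94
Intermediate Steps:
-498 + 35/(281 + 297) = -498 + 35/578 = -287809/578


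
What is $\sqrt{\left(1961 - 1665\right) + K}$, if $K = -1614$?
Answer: $i \sqrt{1318} \approx 36.304 i$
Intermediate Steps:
$\sqrt{\left(1961 - 1665\right) + K} = \sqrt{\left(1961 - 1665\right) - 1614} = \sqrt{296 - 1614} = \sqrt{-1318} = i \sqrt{1318}$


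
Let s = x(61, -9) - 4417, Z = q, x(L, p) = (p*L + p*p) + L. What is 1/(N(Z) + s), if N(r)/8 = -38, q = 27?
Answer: -1/5128 ≈ -0.00019501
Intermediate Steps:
x(L, p) = L + p² + L*p (x(L, p) = (L*p + p²) + L = (p² + L*p) + L = L + p² + L*p)
Z = 27
s = -4824 (s = (61 + (-9)² + 61*(-9)) - 4417 = (61 + 81 - 549) - 4417 = -407 - 4417 = -4824)
N(r) = -304 (N(r) = 8*(-38) = -304)
1/(N(Z) + s) = 1/(-304 - 4824) = 1/(-5128) = -1/5128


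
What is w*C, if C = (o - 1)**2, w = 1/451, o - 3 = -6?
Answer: 16/451 ≈ 0.035477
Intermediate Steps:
o = -3 (o = 3 - 6 = -3)
w = 1/451 ≈ 0.0022173
C = 16 (C = (-3 - 1)**2 = (-4)**2 = 16)
w*C = (1/451)*16 = 16/451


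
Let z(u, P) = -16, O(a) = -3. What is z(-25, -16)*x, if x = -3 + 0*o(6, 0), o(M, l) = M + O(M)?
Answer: 48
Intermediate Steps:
o(M, l) = -3 + M (o(M, l) = M - 3 = -3 + M)
x = -3 (x = -3 + 0*(-3 + 6) = -3 + 0*3 = -3 + 0 = -3)
z(-25, -16)*x = -16*(-3) = 48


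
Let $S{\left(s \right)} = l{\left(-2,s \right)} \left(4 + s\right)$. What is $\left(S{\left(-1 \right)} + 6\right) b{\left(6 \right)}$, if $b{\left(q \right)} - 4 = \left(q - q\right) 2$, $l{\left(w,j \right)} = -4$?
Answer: $-24$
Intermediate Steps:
$S{\left(s \right)} = -16 - 4 s$ ($S{\left(s \right)} = - 4 \left(4 + s\right) = -16 - 4 s$)
$b{\left(q \right)} = 4$ ($b{\left(q \right)} = 4 + \left(q - q\right) 2 = 4 + 0 \cdot 2 = 4 + 0 = 4$)
$\left(S{\left(-1 \right)} + 6\right) b{\left(6 \right)} = \left(\left(-16 - -4\right) + 6\right) 4 = \left(\left(-16 + 4\right) + 6\right) 4 = \left(-12 + 6\right) 4 = \left(-6\right) 4 = -24$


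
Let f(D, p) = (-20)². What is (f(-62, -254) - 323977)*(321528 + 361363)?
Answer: -220967821107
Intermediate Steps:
f(D, p) = 400
(f(-62, -254) - 323977)*(321528 + 361363) = (400 - 323977)*(321528 + 361363) = -323577*682891 = -220967821107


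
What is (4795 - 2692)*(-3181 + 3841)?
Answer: 1387980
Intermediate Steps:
(4795 - 2692)*(-3181 + 3841) = 2103*660 = 1387980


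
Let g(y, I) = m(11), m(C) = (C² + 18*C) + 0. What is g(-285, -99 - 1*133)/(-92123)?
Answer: -319/92123 ≈ -0.0034628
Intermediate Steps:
m(C) = C² + 18*C
g(y, I) = 319 (g(y, I) = 11*(18 + 11) = 11*29 = 319)
g(-285, -99 - 1*133)/(-92123) = 319/(-92123) = 319*(-1/92123) = -319/92123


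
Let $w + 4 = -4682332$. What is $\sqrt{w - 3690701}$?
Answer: $i \sqrt{8373037} \approx 2893.6 i$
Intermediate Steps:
$w = -4682336$ ($w = -4 - 4682332 = -4682336$)
$\sqrt{w - 3690701} = \sqrt{-4682336 - 3690701} = \sqrt{-8373037} = i \sqrt{8373037}$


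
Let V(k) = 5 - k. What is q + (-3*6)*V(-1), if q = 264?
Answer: 156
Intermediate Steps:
q + (-3*6)*V(-1) = 264 + (-3*6)*(5 - 1*(-1)) = 264 - 18*(5 + 1) = 264 - 18*6 = 264 - 108 = 156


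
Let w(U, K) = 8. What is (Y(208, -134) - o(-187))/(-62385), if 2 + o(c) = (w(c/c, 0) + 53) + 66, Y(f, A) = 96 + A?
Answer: 163/62385 ≈ 0.0026128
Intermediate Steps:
o(c) = 125 (o(c) = -2 + ((8 + 53) + 66) = -2 + (61 + 66) = -2 + 127 = 125)
(Y(208, -134) - o(-187))/(-62385) = ((96 - 134) - 1*125)/(-62385) = (-38 - 125)*(-1/62385) = -163*(-1/62385) = 163/62385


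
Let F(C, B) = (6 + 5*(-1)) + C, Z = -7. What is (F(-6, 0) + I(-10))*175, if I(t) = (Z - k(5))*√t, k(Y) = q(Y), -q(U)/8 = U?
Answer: -875 + 5775*I*√10 ≈ -875.0 + 18262.0*I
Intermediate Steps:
q(U) = -8*U
k(Y) = -8*Y
F(C, B) = 1 + C (F(C, B) = (6 - 5) + C = 1 + C)
I(t) = 33*√t (I(t) = (-7 - (-8)*5)*√t = (-7 - 1*(-40))*√t = (-7 + 40)*√t = 33*√t)
(F(-6, 0) + I(-10))*175 = ((1 - 6) + 33*√(-10))*175 = (-5 + 33*(I*√10))*175 = (-5 + 33*I*√10)*175 = -875 + 5775*I*√10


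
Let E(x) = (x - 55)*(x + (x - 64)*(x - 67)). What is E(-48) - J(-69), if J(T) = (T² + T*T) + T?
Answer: -1331149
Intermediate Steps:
J(T) = T + 2*T² (J(T) = (T² + T²) + T = 2*T² + T = T + 2*T²)
E(x) = (-55 + x)*(x + (-67 + x)*(-64 + x)) (E(x) = (-55 + x)*(x + (-64 + x)*(-67 + x)) = (-55 + x)*(x + (-67 + x)*(-64 + x)))
E(-48) - J(-69) = (-235840 + (-48)³ - 185*(-48)² + 11438*(-48)) - (-69)*(1 + 2*(-69)) = (-235840 - 110592 - 185*2304 - 549024) - (-69)*(1 - 138) = (-235840 - 110592 - 426240 - 549024) - (-69)*(-137) = -1321696 - 1*9453 = -1321696 - 9453 = -1331149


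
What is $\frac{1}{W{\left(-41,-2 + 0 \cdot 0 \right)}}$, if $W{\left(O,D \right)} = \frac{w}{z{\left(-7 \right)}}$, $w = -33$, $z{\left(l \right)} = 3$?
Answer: $- \frac{1}{11} \approx -0.090909$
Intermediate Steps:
$W{\left(O,D \right)} = -11$ ($W{\left(O,D \right)} = - \frac{33}{3} = \left(-33\right) \frac{1}{3} = -11$)
$\frac{1}{W{\left(-41,-2 + 0 \cdot 0 \right)}} = \frac{1}{-11} = - \frac{1}{11}$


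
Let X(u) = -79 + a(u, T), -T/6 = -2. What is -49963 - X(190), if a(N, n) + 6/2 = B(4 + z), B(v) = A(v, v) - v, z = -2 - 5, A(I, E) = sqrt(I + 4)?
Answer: -49885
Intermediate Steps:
T = 12 (T = -6*(-2) = 12)
A(I, E) = sqrt(4 + I)
z = -7
B(v) = sqrt(4 + v) - v
a(N, n) = 1 (a(N, n) = -3 + (sqrt(4 + (4 - 7)) - (4 - 7)) = -3 + (sqrt(4 - 3) - 1*(-3)) = -3 + (sqrt(1) + 3) = -3 + (1 + 3) = -3 + 4 = 1)
X(u) = -78 (X(u) = -79 + 1 = -78)
-49963 - X(190) = -49963 - 1*(-78) = -49963 + 78 = -49885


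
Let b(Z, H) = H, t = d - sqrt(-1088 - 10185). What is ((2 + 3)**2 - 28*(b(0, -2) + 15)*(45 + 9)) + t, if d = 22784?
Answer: 3153 - I*sqrt(11273) ≈ 3153.0 - 106.17*I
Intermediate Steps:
t = 22784 - I*sqrt(11273) (t = 22784 - sqrt(-1088 - 10185) = 22784 - sqrt(-11273) = 22784 - I*sqrt(11273) ≈ 22784.0 - 106.17*I)
((2 + 3)**2 - 28*(b(0, -2) + 15)*(45 + 9)) + t = ((2 + 3)**2 - 28*(-2 + 15)*(45 + 9)) + (22784 - I*sqrt(11273)) = (5**2 - 364*54) + (22784 - I*sqrt(11273)) = (25 - 28*702) + (22784 - I*sqrt(11273)) = (25 - 19656) + (22784 - I*sqrt(11273)) = -19631 + (22784 - I*sqrt(11273)) = 3153 - I*sqrt(11273)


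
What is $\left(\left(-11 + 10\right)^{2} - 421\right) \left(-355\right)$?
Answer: $149100$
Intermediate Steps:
$\left(\left(-11 + 10\right)^{2} - 421\right) \left(-355\right) = \left(\left(-1\right)^{2} - 421\right) \left(-355\right) = \left(1 - 421\right) \left(-355\right) = \left(-420\right) \left(-355\right) = 149100$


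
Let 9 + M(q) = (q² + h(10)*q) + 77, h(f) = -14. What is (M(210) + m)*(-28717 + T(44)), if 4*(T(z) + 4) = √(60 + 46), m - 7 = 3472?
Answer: -1284029747 + 44707*√106/4 ≈ -1.2839e+9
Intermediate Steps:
m = 3479 (m = 7 + 3472 = 3479)
T(z) = -4 + √106/4 (T(z) = -4 + √(60 + 46)/4 = -4 + √106/4)
M(q) = 68 + q² - 14*q (M(q) = -9 + ((q² - 14*q) + 77) = -9 + (77 + q² - 14*q) = 68 + q² - 14*q)
(M(210) + m)*(-28717 + T(44)) = ((68 + 210² - 14*210) + 3479)*(-28717 + (-4 + √106/4)) = ((68 + 44100 - 2940) + 3479)*(-28721 + √106/4) = (41228 + 3479)*(-28721 + √106/4) = 44707*(-28721 + √106/4) = -1284029747 + 44707*√106/4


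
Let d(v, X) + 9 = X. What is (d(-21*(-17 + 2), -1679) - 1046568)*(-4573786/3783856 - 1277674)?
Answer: 316739657433890680/236491 ≈ 1.3393e+12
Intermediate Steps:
d(v, X) = -9 + X
(d(-21*(-17 + 2), -1679) - 1046568)*(-4573786/3783856 - 1277674) = ((-9 - 1679) - 1046568)*(-4573786/3783856 - 1277674) = (-1688 - 1046568)*(-4573786*1/3783856 - 1277674) = -1048256*(-2286893/1891928 - 1277674) = -1048256*(-2417269502365/1891928) = 316739657433890680/236491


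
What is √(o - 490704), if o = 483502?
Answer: I*√7202 ≈ 84.865*I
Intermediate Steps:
√(o - 490704) = √(483502 - 490704) = √(-7202) = I*√7202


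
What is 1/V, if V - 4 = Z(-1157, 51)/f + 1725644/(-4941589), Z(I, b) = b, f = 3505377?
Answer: 5774044141351/21079916309821 ≈ 0.27391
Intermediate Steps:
V = 21079916309821/5774044141351 (V = 4 + (51/3505377 + 1725644/(-4941589)) = 4 + (51*(1/3505377) + 1725644*(-1/4941589)) = 4 + (17/1168459 - 1725644/4941589) = 4 - 2016260255583/5774044141351 = 21079916309821/5774044141351 ≈ 3.6508)
1/V = 1/(21079916309821/5774044141351) = 5774044141351/21079916309821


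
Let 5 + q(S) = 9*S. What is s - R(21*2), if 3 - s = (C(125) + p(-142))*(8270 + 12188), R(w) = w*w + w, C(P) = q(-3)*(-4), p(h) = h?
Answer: 284609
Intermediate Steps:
q(S) = -5 + 9*S
C(P) = 128 (C(P) = (-5 + 9*(-3))*(-4) = (-5 - 27)*(-4) = -32*(-4) = 128)
R(w) = w + w² (R(w) = w² + w = w + w²)
s = 286415 (s = 3 - (128 - 142)*(8270 + 12188) = 3 - (-14)*20458 = 3 - 1*(-286412) = 3 + 286412 = 286415)
s - R(21*2) = 286415 - 21*2*(1 + 21*2) = 286415 - 42*(1 + 42) = 286415 - 42*43 = 286415 - 1*1806 = 286415 - 1806 = 284609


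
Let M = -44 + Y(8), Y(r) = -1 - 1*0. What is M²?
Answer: 2025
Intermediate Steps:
Y(r) = -1 (Y(r) = -1 + 0 = -1)
M = -45 (M = -44 - 1 = -45)
M² = (-45)² = 2025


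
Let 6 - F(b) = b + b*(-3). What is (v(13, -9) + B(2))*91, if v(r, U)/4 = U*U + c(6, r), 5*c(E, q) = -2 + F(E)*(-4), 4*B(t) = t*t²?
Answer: 121394/5 ≈ 24279.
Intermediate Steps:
B(t) = t³/4 (B(t) = (t*t²)/4 = t³/4)
F(b) = 6 + 2*b (F(b) = 6 - (b + b*(-3)) = 6 - (b - 3*b) = 6 - (-2)*b = 6 + 2*b)
c(E, q) = -26/5 - 8*E/5 (c(E, q) = (-2 + (6 + 2*E)*(-4))/5 = (-2 + (-24 - 8*E))/5 = (-26 - 8*E)/5 = -26/5 - 8*E/5)
v(r, U) = -296/5 + 4*U² (v(r, U) = 4*(U*U + (-26/5 - 8/5*6)) = 4*(U² + (-26/5 - 48/5)) = 4*(U² - 74/5) = 4*(-74/5 + U²) = -296/5 + 4*U²)
(v(13, -9) + B(2))*91 = ((-296/5 + 4*(-9)²) + (¼)*2³)*91 = ((-296/5 + 4*81) + (¼)*8)*91 = ((-296/5 + 324) + 2)*91 = (1324/5 + 2)*91 = (1334/5)*91 = 121394/5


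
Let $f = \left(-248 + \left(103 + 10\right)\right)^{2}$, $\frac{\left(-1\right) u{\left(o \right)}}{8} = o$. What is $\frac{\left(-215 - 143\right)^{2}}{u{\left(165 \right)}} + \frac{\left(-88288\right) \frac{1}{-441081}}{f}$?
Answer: $- \frac{17171199787679}{176851426950} \approx -97.094$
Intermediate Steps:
$u{\left(o \right)} = - 8 o$
$f = 18225$ ($f = \left(-248 + 113\right)^{2} = \left(-135\right)^{2} = 18225$)
$\frac{\left(-215 - 143\right)^{2}}{u{\left(165 \right)}} + \frac{\left(-88288\right) \frac{1}{-441081}}{f} = \frac{\left(-215 - 143\right)^{2}}{\left(-8\right) 165} + \frac{\left(-88288\right) \frac{1}{-441081}}{18225} = \frac{\left(-358\right)^{2}}{-1320} + \left(-88288\right) \left(- \frac{1}{441081}\right) \frac{1}{18225} = 128164 \left(- \frac{1}{1320}\right) + \frac{88288}{441081} \cdot \frac{1}{18225} = - \frac{32041}{330} + \frac{88288}{8038701225} = - \frac{17171199787679}{176851426950}$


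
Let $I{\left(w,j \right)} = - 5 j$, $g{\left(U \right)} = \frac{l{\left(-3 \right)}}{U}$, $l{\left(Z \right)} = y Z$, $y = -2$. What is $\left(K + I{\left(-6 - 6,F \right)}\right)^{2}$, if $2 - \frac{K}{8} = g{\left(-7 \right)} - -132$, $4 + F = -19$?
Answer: $\frac{41306329}{49} \approx 8.4299 \cdot 10^{5}$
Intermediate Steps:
$F = -23$ ($F = -4 - 19 = -23$)
$l{\left(Z \right)} = - 2 Z$
$g{\left(U \right)} = \frac{6}{U}$ ($g{\left(U \right)} = \frac{\left(-2\right) \left(-3\right)}{U} = \frac{6}{U}$)
$K = - \frac{7232}{7}$ ($K = 16 - 8 \left(\frac{6}{-7} - -132\right) = 16 - 8 \left(6 \left(- \frac{1}{7}\right) + 132\right) = 16 - 8 \left(- \frac{6}{7} + 132\right) = 16 - \frac{7344}{7} = - \frac{7232}{7} \approx -1033.1$)
$\left(K + I{\left(-6 - 6,F \right)}\right)^{2} = \left(- \frac{7232}{7} - -115\right)^{2} = \left(- \frac{7232}{7} + 115\right)^{2} = \left(- \frac{6427}{7}\right)^{2} = \frac{41306329}{49}$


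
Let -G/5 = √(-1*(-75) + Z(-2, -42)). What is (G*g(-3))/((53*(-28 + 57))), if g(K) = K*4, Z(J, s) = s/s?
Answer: 120*√19/1537 ≈ 0.34032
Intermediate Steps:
Z(J, s) = 1
G = -10*√19 (G = -5*√(-1*(-75) + 1) = -5*√(75 + 1) = -10*√19 ≈ -43.589)
g(K) = 4*K
(G*g(-3))/((53*(-28 + 57))) = ((-10*√19)*(4*(-3)))/((53*(-28 + 57))) = (-10*√19*(-12))/((53*29)) = (120*√19)/1537 = (120*√19)*(1/1537) = 120*√19/1537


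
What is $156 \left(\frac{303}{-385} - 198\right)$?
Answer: $- \frac{11939148}{385} \approx -31011.0$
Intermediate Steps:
$156 \left(\frac{303}{-385} - 198\right) = 156 \left(303 \left(- \frac{1}{385}\right) - 198\right) = 156 \left(- \frac{303}{385} - 198\right) = 156 \left(- \frac{76533}{385}\right) = - \frac{11939148}{385}$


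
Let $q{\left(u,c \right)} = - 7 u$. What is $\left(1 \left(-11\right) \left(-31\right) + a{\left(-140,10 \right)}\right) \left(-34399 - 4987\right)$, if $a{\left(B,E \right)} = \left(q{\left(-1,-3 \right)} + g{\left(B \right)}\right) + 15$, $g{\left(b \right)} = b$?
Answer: $-8783078$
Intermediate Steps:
$a{\left(B,E \right)} = 22 + B$ ($a{\left(B,E \right)} = \left(\left(-7\right) \left(-1\right) + B\right) + 15 = \left(7 + B\right) + 15 = 22 + B$)
$\left(1 \left(-11\right) \left(-31\right) + a{\left(-140,10 \right)}\right) \left(-34399 - 4987\right) = \left(1 \left(-11\right) \left(-31\right) + \left(22 - 140\right)\right) \left(-34399 - 4987\right) = \left(\left(-11\right) \left(-31\right) - 118\right) \left(-39386\right) = \left(341 - 118\right) \left(-39386\right) = 223 \left(-39386\right) = -8783078$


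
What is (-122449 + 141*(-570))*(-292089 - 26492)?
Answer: 64614279839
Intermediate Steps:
(-122449 + 141*(-570))*(-292089 - 26492) = (-122449 - 80370)*(-318581) = -202819*(-318581) = 64614279839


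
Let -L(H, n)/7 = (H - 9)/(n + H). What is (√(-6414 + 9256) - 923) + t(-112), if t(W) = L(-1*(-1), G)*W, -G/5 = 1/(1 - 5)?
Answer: -33395/9 + 7*√58 ≈ -3657.2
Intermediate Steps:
G = 5/4 (G = -5/(1 - 5) = -5/(-4) = -5*(-¼) = 5/4 ≈ 1.2500)
L(H, n) = -7*(-9 + H)/(H + n) (L(H, n) = -7*(H - 9)/(n + H) = -7*(-9 + H)/(H + n))
t(W) = 224*W/9 (t(W) = (7*(9 - (-1)*(-1))/(-1*(-1) + 5/4))*W = (7*(9 - 1*1)/(1 + 5/4))*W = (7*(9 - 1)/(9/4))*W = (7*(4/9)*8)*W = 224*W/9)
(√(-6414 + 9256) - 923) + t(-112) = (√(-6414 + 9256) - 923) + (224/9)*(-112) = (√2842 - 923) - 25088/9 = (7*√58 - 923) - 25088/9 = (-923 + 7*√58) - 25088/9 = -33395/9 + 7*√58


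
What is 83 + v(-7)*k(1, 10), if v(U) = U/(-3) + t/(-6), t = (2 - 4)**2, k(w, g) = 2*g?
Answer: 349/3 ≈ 116.33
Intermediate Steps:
t = 4 (t = (-2)**2 = 4)
v(U) = -2/3 - U/3 (v(U) = U/(-3) + 4/(-6) = U*(-1/3) + 4*(-1/6) = -U/3 - 2/3 = -2/3 - U/3)
83 + v(-7)*k(1, 10) = 83 + (-2/3 - 1/3*(-7))*(2*10) = 83 + (-2/3 + 7/3)*20 = 83 + (5/3)*20 = 83 + 100/3 = 349/3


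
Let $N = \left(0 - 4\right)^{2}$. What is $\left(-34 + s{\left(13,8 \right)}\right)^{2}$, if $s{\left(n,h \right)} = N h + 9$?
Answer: $10609$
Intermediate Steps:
$N = 16$ ($N = \left(-4\right)^{2} = 16$)
$s{\left(n,h \right)} = 9 + 16 h$ ($s{\left(n,h \right)} = 16 h + 9 = 9 + 16 h$)
$\left(-34 + s{\left(13,8 \right)}\right)^{2} = \left(-34 + \left(9 + 16 \cdot 8\right)\right)^{2} = \left(-34 + \left(9 + 128\right)\right)^{2} = \left(-34 + 137\right)^{2} = 103^{2} = 10609$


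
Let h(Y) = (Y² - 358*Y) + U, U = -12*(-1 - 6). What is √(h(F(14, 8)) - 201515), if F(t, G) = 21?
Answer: 2*I*√52127 ≈ 456.63*I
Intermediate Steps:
U = 84 (U = -12*(-7) = 84)
h(Y) = 84 + Y² - 358*Y (h(Y) = (Y² - 358*Y) + 84 = 84 + Y² - 358*Y)
√(h(F(14, 8)) - 201515) = √((84 + 21² - 358*21) - 201515) = √((84 + 441 - 7518) - 201515) = √(-6993 - 201515) = √(-208508) = 2*I*√52127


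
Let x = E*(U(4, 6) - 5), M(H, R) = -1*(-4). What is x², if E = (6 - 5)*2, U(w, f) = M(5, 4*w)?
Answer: 4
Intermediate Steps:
M(H, R) = 4
U(w, f) = 4
E = 2 (E = 1*2 = 2)
x = -2 (x = 2*(4 - 5) = 2*(-1) = -2)
x² = (-2)² = 4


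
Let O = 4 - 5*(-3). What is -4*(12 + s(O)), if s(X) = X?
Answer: -124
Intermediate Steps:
O = 19 (O = 4 + 15 = 19)
-4*(12 + s(O)) = -4*(12 + 19) = -4*31 = -124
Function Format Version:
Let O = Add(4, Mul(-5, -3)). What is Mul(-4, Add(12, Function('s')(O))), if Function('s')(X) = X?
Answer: -124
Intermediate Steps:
O = 19 (O = Add(4, 15) = 19)
Mul(-4, Add(12, Function('s')(O))) = Mul(-4, Add(12, 19)) = Mul(-4, 31) = -124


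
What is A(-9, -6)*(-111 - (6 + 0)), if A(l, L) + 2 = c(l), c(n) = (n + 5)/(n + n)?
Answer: 208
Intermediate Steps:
c(n) = (5 + n)/(2*n) (c(n) = (5 + n)/((2*n)) = (5 + n)*(1/(2*n)) = (5 + n)/(2*n))
A(l, L) = -2 + (5 + l)/(2*l)
A(-9, -6)*(-111 - (6 + 0)) = ((1/2)*(5 - 3*(-9))/(-9))*(-111 - (6 + 0)) = ((1/2)*(-1/9)*(5 + 27))*(-111 - 1*6) = ((1/2)*(-1/9)*32)*(-111 - 6) = -16/9*(-117) = 208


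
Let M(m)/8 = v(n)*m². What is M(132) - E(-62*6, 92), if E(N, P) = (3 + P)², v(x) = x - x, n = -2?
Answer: -9025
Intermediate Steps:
v(x) = 0
M(m) = 0 (M(m) = 8*(0*m²) = 8*0 = 0)
M(132) - E(-62*6, 92) = 0 - (3 + 92)² = 0 - 1*95² = 0 - 1*9025 = 0 - 9025 = -9025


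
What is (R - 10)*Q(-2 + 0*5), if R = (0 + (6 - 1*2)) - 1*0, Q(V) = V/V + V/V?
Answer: -12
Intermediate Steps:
Q(V) = 2 (Q(V) = 1 + 1 = 2)
R = 4 (R = (0 + (6 - 2)) + 0 = (0 + 4) + 0 = 4 + 0 = 4)
(R - 10)*Q(-2 + 0*5) = (4 - 10)*2 = -6*2 = -12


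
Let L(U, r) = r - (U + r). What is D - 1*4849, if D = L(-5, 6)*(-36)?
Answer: -5029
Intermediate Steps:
L(U, r) = -U (L(U, r) = r + (-U - r) = -U)
D = -180 (D = -1*(-5)*(-36) = 5*(-36) = -180)
D - 1*4849 = -180 - 1*4849 = -180 - 4849 = -5029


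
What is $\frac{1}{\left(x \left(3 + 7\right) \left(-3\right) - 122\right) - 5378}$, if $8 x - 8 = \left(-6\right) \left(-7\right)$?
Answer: $- \frac{2}{11375} \approx -0.00017582$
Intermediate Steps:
$x = \frac{25}{4}$ ($x = 1 + \frac{\left(-6\right) \left(-7\right)}{8} = 1 + \frac{1}{8} \cdot 42 = 1 + \frac{21}{4} = \frac{25}{4} \approx 6.25$)
$\frac{1}{\left(x \left(3 + 7\right) \left(-3\right) - 122\right) - 5378} = \frac{1}{\left(\frac{25 \left(3 + 7\right) \left(-3\right)}{4} - 122\right) - 5378} = \frac{1}{\left(\frac{25 \cdot 10 \left(-3\right)}{4} - 122\right) - 5378} = \frac{1}{\left(\frac{25}{4} \left(-30\right) - 122\right) - 5378} = \frac{1}{\left(- \frac{375}{2} - 122\right) - 5378} = \frac{1}{- \frac{619}{2} - 5378} = \frac{1}{- \frac{11375}{2}} = - \frac{2}{11375}$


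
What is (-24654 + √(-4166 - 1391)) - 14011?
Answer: -38665 + I*√5557 ≈ -38665.0 + 74.545*I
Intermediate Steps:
(-24654 + √(-4166 - 1391)) - 14011 = (-24654 + √(-5557)) - 14011 = (-24654 + I*√5557) - 14011 = -38665 + I*√5557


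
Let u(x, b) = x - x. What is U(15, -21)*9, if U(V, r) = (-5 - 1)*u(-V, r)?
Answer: 0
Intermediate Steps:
u(x, b) = 0
U(V, r) = 0 (U(V, r) = (-5 - 1)*0 = -6*0 = 0)
U(15, -21)*9 = 0*9 = 0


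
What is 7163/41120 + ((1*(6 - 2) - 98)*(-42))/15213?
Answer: 90437493/208519520 ≈ 0.43371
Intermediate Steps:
7163/41120 + ((1*(6 - 2) - 98)*(-42))/15213 = 7163*(1/41120) + ((1*4 - 98)*(-42))*(1/15213) = 7163/41120 + ((4 - 98)*(-42))*(1/15213) = 7163/41120 - 94*(-42)*(1/15213) = 7163/41120 + 3948*(1/15213) = 7163/41120 + 1316/5071 = 90437493/208519520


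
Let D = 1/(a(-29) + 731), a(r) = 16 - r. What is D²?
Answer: 1/602176 ≈ 1.6606e-6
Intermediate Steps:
D = 1/776 (D = 1/((16 - 1*(-29)) + 731) = 1/((16 + 29) + 731) = 1/(45 + 731) = 1/776 ≈ 0.0012887)
D² = (1/776)² = 1/602176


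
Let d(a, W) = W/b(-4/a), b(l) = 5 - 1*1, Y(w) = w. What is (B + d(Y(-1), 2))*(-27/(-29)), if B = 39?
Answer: 2133/58 ≈ 36.776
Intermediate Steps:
b(l) = 4 (b(l) = 5 - 1 = 4)
d(a, W) = W/4
(B + d(Y(-1), 2))*(-27/(-29)) = (39 + (1/4)*2)*(-27/(-29)) = (39 + 1/2)*(-27*(-1/29)) = (79/2)*(27/29) = 2133/58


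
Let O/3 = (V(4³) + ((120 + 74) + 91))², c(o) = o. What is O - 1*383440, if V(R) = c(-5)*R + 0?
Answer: -379765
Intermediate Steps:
V(R) = -5*R (V(R) = -5*R + 0 = -5*R)
O = 3675 (O = 3*(-5*4³ + ((120 + 74) + 91))² = 3*(-5*64 + (194 + 91))² = 3*(-320 + 285)² = 3*(-35)² = 3*1225 = 3675)
O - 1*383440 = 3675 - 1*383440 = 3675 - 383440 = -379765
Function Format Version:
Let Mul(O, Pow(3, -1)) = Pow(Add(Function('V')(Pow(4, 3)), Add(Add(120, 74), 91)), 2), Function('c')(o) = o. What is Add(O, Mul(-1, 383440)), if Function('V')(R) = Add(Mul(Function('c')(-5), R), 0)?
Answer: -379765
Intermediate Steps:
Function('V')(R) = Mul(-5, R) (Function('V')(R) = Add(Mul(-5, R), 0) = Mul(-5, R))
O = 3675 (O = Mul(3, Pow(Add(Mul(-5, Pow(4, 3)), Add(Add(120, 74), 91)), 2)) = Mul(3, Pow(Add(Mul(-5, 64), Add(194, 91)), 2)) = Mul(3, Pow(Add(-320, 285), 2)) = Mul(3, Pow(-35, 2)) = Mul(3, 1225) = 3675)
Add(O, Mul(-1, 383440)) = Add(3675, Mul(-1, 383440)) = Add(3675, -383440) = -379765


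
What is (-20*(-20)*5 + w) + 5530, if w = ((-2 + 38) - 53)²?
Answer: 7819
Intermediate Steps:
w = 289 (w = (36 - 53)² = (-17)² = 289)
(-20*(-20)*5 + w) + 5530 = (-20*(-20)*5 + 289) + 5530 = (400*5 + 289) + 5530 = (2000 + 289) + 5530 = 2289 + 5530 = 7819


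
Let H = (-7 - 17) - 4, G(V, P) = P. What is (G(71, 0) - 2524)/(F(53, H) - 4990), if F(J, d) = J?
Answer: 2524/4937 ≈ 0.51124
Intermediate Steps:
H = -28 (H = -24 - 4 = -28)
(G(71, 0) - 2524)/(F(53, H) - 4990) = (0 - 2524)/(53 - 4990) = -2524/(-4937) = -2524*(-1/4937) = 2524/4937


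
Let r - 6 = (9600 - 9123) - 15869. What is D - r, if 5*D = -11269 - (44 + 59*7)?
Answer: 65204/5 ≈ 13041.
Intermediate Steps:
r = -15386 (r = 6 + ((9600 - 9123) - 15869) = 6 + (477 - 15869) = 6 - 15392 = -15386)
D = -11726/5 (D = (-11269 - (44 + 59*7))/5 = (-11269 - (44 + 413))/5 = (-11269 - 1*457)/5 = (-11269 - 457)/5 = (1/5)*(-11726) = -11726/5 ≈ -2345.2)
D - r = -11726/5 - 1*(-15386) = -11726/5 + 15386 = 65204/5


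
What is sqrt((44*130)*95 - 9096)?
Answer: 4*sqrt(33394) ≈ 730.96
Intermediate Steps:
sqrt((44*130)*95 - 9096) = sqrt(5720*95 - 9096) = sqrt(543400 - 9096) = sqrt(534304) = 4*sqrt(33394)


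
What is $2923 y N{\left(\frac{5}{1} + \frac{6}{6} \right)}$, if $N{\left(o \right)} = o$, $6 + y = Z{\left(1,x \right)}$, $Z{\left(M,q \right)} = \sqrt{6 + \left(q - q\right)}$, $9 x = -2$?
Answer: $-105228 + 17538 \sqrt{6} \approx -62269.0$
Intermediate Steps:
$x = - \frac{2}{9}$ ($x = \frac{1}{9} \left(-2\right) = - \frac{2}{9} \approx -0.22222$)
$Z{\left(M,q \right)} = \sqrt{6}$ ($Z{\left(M,q \right)} = \sqrt{6 + 0} = \sqrt{6}$)
$y = -6 + \sqrt{6} \approx -3.5505$
$2923 y N{\left(\frac{5}{1} + \frac{6}{6} \right)} = 2923 \left(-6 + \sqrt{6}\right) \left(\frac{5}{1} + \frac{6}{6}\right) = 2923 \left(-6 + \sqrt{6}\right) \left(5 \cdot 1 + 6 \cdot \frac{1}{6}\right) = 2923 \left(-6 + \sqrt{6}\right) \left(5 + 1\right) = 2923 \left(-6 + \sqrt{6}\right) 6 = 2923 \left(-36 + 6 \sqrt{6}\right) = -105228 + 17538 \sqrt{6}$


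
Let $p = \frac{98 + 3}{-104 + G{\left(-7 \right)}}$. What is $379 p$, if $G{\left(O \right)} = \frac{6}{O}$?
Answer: $- \frac{267953}{734} \approx -365.06$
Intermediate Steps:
$p = - \frac{707}{734}$ ($p = \frac{98 + 3}{-104 + \frac{6}{-7}} = \frac{101}{-104 + 6 \left(- \frac{1}{7}\right)} = \frac{101}{-104 - \frac{6}{7}} = \frac{101}{- \frac{734}{7}} = 101 \left(- \frac{7}{734}\right) = - \frac{707}{734} \approx -0.96321$)
$379 p = 379 \left(- \frac{707}{734}\right) = - \frac{267953}{734}$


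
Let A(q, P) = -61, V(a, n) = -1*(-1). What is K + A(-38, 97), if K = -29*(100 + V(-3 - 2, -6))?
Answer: -2990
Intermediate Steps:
V(a, n) = 1
K = -2929 (K = -29*(100 + 1) = -29*101 = -2929)
K + A(-38, 97) = -2929 - 61 = -2990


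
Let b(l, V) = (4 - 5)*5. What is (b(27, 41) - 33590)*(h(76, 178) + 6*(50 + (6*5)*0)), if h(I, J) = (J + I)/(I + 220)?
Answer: -1495884565/148 ≈ -1.0107e+7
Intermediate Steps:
b(l, V) = -5 (b(l, V) = -1*5 = -5)
h(I, J) = (I + J)/(220 + I)
(b(27, 41) - 33590)*(h(76, 178) + 6*(50 + (6*5)*0)) = (-5 - 33590)*((76 + 178)/(220 + 76) + 6*(50 + (6*5)*0)) = -33595*(254/296 + 6*(50 + 30*0)) = -33595*((1/296)*254 + 6*(50 + 0)) = -33595*(127/148 + 6*50) = -33595*(127/148 + 300) = -33595*44527/148 = -1495884565/148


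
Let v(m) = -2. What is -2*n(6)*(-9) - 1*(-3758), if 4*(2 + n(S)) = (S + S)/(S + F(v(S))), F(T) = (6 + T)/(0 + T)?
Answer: 7471/2 ≈ 3735.5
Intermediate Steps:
F(T) = (6 + T)/T
n(S) = -2 + S/(2*(-2 + S)) (n(S) = -2 + ((S + S)/(S + (6 - 2)/(-2)))/4 = -2 + ((2*S)/(S - ½*4))/4 = -2 + ((2*S)/(S - 2))/4 = -2 + ((2*S)/(-2 + S))/4 = -2 + (2*S/(-2 + S))/4 = -2 + S/(2*(-2 + S)))
-2*n(6)*(-9) - 1*(-3758) = -(8 - 3*6)/(-2 + 6)*(-9) - 1*(-3758) = -(8 - 18)/4*(-9) + 3758 = -(-10)/4*(-9) + 3758 = -2*(-5/4)*(-9) + 3758 = (5/2)*(-9) + 3758 = -45/2 + 3758 = 7471/2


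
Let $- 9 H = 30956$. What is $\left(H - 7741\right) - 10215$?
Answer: $- \frac{192560}{9} \approx -21396.0$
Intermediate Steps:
$H = - \frac{30956}{9}$ ($H = \left(- \frac{1}{9}\right) 30956 = - \frac{30956}{9} \approx -3439.6$)
$\left(H - 7741\right) - 10215 = \left(- \frac{30956}{9} - 7741\right) - 10215 = - \frac{100625}{9} - 10215 = - \frac{192560}{9}$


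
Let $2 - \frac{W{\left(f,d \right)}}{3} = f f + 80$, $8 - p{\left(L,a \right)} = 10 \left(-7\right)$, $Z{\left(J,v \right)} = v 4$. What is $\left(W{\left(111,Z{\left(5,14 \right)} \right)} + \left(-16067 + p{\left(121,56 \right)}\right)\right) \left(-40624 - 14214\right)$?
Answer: $2916613868$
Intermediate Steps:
$Z{\left(J,v \right)} = 4 v$
$p{\left(L,a \right)} = 78$ ($p{\left(L,a \right)} = 8 - 10 \left(-7\right) = 8 - -70 = 8 + 70 = 78$)
$W{\left(f,d \right)} = -234 - 3 f^{2}$ ($W{\left(f,d \right)} = 6 - 3 \left(f f + 80\right) = 6 - 3 \left(f^{2} + 80\right) = 6 - 3 \left(80 + f^{2}\right) = 6 - \left(240 + 3 f^{2}\right) = -234 - 3 f^{2}$)
$\left(W{\left(111,Z{\left(5,14 \right)} \right)} + \left(-16067 + p{\left(121,56 \right)}\right)\right) \left(-40624 - 14214\right) = \left(\left(-234 - 3 \cdot 111^{2}\right) + \left(-16067 + 78\right)\right) \left(-40624 - 14214\right) = \left(\left(-234 - 36963\right) - 15989\right) \left(-54838\right) = \left(-37197 - 15989\right) \left(-54838\right) = \left(-53186\right) \left(-54838\right) = 2916613868$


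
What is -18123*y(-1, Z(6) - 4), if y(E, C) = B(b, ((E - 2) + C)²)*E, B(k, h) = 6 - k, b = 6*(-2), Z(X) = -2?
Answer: 326214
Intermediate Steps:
b = -12
y(E, C) = 18*E (y(E, C) = (6 - 1*(-12))*E = (6 + 12)*E = 18*E)
-18123*y(-1, Z(6) - 4) = -326214*(-1) = -18123*(-18) = 326214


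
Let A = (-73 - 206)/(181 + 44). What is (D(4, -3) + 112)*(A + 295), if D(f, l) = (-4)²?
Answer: 940032/25 ≈ 37601.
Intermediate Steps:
D(f, l) = 16
A = -31/25 (A = -279/225 = -279*1/225 = -31/25 ≈ -1.2400)
(D(4, -3) + 112)*(A + 295) = (16 + 112)*(-31/25 + 295) = 128*(7344/25) = 940032/25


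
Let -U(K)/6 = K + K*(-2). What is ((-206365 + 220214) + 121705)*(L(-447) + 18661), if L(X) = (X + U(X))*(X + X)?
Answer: 381718301798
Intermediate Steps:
U(K) = 6*K (U(K) = -6*(K + K*(-2)) = -6*(K - 2*K) = -(-6)*K = 6*K)
L(X) = 14*X**2 (L(X) = (X + 6*X)*(X + X) = (7*X)*(2*X) = 14*X**2)
((-206365 + 220214) + 121705)*(L(-447) + 18661) = ((-206365 + 220214) + 121705)*(14*(-447)**2 + 18661) = (13849 + 121705)*(14*199809 + 18661) = 135554*(2797326 + 18661) = 135554*2815987 = 381718301798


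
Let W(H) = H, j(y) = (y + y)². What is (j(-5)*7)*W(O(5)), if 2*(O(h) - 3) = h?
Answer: 3850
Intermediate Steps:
O(h) = 3 + h/2
j(y) = 4*y² (j(y) = (2*y)² = 4*y²)
(j(-5)*7)*W(O(5)) = ((4*(-5)²)*7)*(3 + (½)*5) = ((4*25)*7)*(3 + 5/2) = (100*7)*(11/2) = 700*(11/2) = 3850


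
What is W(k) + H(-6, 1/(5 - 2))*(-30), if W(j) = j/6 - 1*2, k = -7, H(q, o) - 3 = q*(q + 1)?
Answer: -5959/6 ≈ -993.17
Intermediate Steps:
H(q, o) = 3 + q*(1 + q) (H(q, o) = 3 + q*(q + 1) = 3 + q*(1 + q))
W(j) = -2 + j/6 (W(j) = j*(⅙) - 2 = j/6 - 2 = -2 + j/6)
W(k) + H(-6, 1/(5 - 2))*(-30) = (-2 + (⅙)*(-7)) + (3 - 6 + (-6)²)*(-30) = (-2 - 7/6) + (3 - 6 + 36)*(-30) = -19/6 + 33*(-30) = -19/6 - 990 = -5959/6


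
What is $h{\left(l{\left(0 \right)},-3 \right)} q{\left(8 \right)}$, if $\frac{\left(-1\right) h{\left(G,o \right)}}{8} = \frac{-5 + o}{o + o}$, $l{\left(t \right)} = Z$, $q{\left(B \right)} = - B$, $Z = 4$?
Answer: $\frac{256}{3} \approx 85.333$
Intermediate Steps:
$l{\left(t \right)} = 4$
$h{\left(G,o \right)} = - \frac{4 \left(-5 + o\right)}{o}$ ($h{\left(G,o \right)} = - 8 \frac{-5 + o}{o + o} = - 8 \frac{-5 + o}{2 o} = - \frac{4 \left(-5 + o\right)}{o}$)
$h{\left(l{\left(0 \right)},-3 \right)} q{\left(8 \right)} = \left(-4 + \frac{20}{-3}\right) \left(\left(-1\right) 8\right) = \left(-4 + 20 \left(- \frac{1}{3}\right)\right) \left(-8\right) = \left(-4 - \frac{20}{3}\right) \left(-8\right) = \left(- \frac{32}{3}\right) \left(-8\right) = \frac{256}{3}$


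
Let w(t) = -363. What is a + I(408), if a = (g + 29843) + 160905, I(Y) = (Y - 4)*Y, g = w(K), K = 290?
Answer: 355217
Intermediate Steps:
g = -363
I(Y) = Y*(-4 + Y) (I(Y) = (-4 + Y)*Y = Y*(-4 + Y))
a = 190385 (a = (-363 + 29843) + 160905 = 29480 + 160905 = 190385)
a + I(408) = 190385 + 408*(-4 + 408) = 190385 + 408*404 = 190385 + 164832 = 355217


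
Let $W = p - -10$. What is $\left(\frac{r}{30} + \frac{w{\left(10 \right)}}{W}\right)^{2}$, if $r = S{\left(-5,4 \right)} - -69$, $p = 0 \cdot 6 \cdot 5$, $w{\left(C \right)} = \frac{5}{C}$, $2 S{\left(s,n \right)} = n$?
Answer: $\frac{841}{144} \approx 5.8403$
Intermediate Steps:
$S{\left(s,n \right)} = \frac{n}{2}$
$p = 0$ ($p = 0 \cdot 5 = 0$)
$r = 71$ ($r = \frac{1}{2} \cdot 4 - -69 = 2 + 69 = 71$)
$W = 10$ ($W = 0 - -10 = 0 + 10 = 10$)
$\left(\frac{r}{30} + \frac{w{\left(10 \right)}}{W}\right)^{2} = \left(\frac{71}{30} + \frac{5 \cdot \frac{1}{10}}{10}\right)^{2} = \left(71 \cdot \frac{1}{30} + 5 \cdot \frac{1}{10} \cdot \frac{1}{10}\right)^{2} = \left(\frac{71}{30} + \frac{1}{2} \cdot \frac{1}{10}\right)^{2} = \left(\frac{71}{30} + \frac{1}{20}\right)^{2} = \left(\frac{29}{12}\right)^{2} = \frac{841}{144}$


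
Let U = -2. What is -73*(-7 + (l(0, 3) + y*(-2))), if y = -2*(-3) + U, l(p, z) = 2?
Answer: 949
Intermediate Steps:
y = 4 (y = -2*(-3) - 2 = 6 - 2 = 4)
-73*(-7 + (l(0, 3) + y*(-2))) = -73*(-7 + (2 + 4*(-2))) = -73*(-7 + (2 - 8)) = -73*(-7 - 6) = -73*(-13) = 949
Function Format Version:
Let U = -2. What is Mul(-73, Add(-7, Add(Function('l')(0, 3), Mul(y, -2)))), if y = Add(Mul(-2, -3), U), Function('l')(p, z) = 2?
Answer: 949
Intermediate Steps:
y = 4 (y = Add(Mul(-2, -3), -2) = Add(6, -2) = 4)
Mul(-73, Add(-7, Add(Function('l')(0, 3), Mul(y, -2)))) = Mul(-73, Add(-7, Add(2, Mul(4, -2)))) = Mul(-73, Add(-7, Add(2, -8))) = Mul(-73, Add(-7, -6)) = Mul(-73, -13) = 949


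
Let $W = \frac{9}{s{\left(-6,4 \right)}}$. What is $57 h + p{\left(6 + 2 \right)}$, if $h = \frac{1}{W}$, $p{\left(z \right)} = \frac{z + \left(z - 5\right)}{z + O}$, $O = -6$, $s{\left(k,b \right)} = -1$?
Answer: $- \frac{5}{6} \approx -0.83333$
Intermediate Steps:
$W = -9$ ($W = \frac{9}{-1} = 9 \left(-1\right) = -9$)
$p{\left(z \right)} = \frac{-5 + 2 z}{-6 + z}$ ($p{\left(z \right)} = \frac{z + \left(z - 5\right)}{z - 6} = \frac{z + \left(z - 5\right)}{-6 + z} = \frac{z + \left(-5 + z\right)}{-6 + z} = \frac{-5 + 2 z}{-6 + z}$)
$h = - \frac{1}{9}$ ($h = \frac{1}{-9} = - \frac{1}{9} \approx -0.11111$)
$57 h + p{\left(6 + 2 \right)} = 57 \left(- \frac{1}{9}\right) + \frac{-5 + 2 \left(6 + 2\right)}{-6 + \left(6 + 2\right)} = - \frac{19}{3} + \frac{-5 + 2 \cdot 8}{-6 + 8} = - \frac{19}{3} + \frac{-5 + 16}{2} = - \frac{19}{3} + \frac{1}{2} \cdot 11 = - \frac{19}{3} + \frac{11}{2} = - \frac{5}{6}$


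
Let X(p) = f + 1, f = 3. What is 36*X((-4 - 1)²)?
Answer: 144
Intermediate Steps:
X(p) = 4 (X(p) = 3 + 1 = 4)
36*X((-4 - 1)²) = 36*4 = 144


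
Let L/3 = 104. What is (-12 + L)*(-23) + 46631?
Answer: 39731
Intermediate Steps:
L = 312 (L = 3*104 = 312)
(-12 + L)*(-23) + 46631 = (-12 + 312)*(-23) + 46631 = 300*(-23) + 46631 = -6900 + 46631 = 39731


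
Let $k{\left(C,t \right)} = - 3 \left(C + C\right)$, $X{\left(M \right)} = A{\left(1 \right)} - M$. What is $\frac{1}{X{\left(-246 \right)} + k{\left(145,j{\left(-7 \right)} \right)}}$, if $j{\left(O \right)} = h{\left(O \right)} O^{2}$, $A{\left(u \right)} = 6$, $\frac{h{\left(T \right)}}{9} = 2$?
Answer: $- \frac{1}{618} \approx -0.0016181$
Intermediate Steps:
$h{\left(T \right)} = 18$ ($h{\left(T \right)} = 9 \cdot 2 = 18$)
$j{\left(O \right)} = 18 O^{2}$
$X{\left(M \right)} = 6 - M$
$k{\left(C,t \right)} = - 6 C$ ($k{\left(C,t \right)} = - 3 \cdot 2 C = - 6 C$)
$\frac{1}{X{\left(-246 \right)} + k{\left(145,j{\left(-7 \right)} \right)}} = \frac{1}{\left(6 - -246\right) - 870} = \frac{1}{\left(6 + 246\right) - 870} = \frac{1}{252 - 870} = \frac{1}{-618} = - \frac{1}{618}$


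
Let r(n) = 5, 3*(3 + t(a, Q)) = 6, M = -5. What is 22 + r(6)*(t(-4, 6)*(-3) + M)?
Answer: 12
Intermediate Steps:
t(a, Q) = -1 (t(a, Q) = -3 + (⅓)*6 = -3 + 2 = -1)
22 + r(6)*(t(-4, 6)*(-3) + M) = 22 + 5*(-1*(-3) - 5) = 22 + 5*(3 - 5) = 22 + 5*(-2) = 22 - 10 = 12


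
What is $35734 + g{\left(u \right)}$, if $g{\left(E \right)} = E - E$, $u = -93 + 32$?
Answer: $35734$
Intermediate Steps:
$u = -61$
$g{\left(E \right)} = 0$
$35734 + g{\left(u \right)} = 35734 + 0 = 35734$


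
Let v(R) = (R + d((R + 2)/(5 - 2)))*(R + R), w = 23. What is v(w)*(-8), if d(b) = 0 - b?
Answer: -16192/3 ≈ -5397.3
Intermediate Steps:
d(b) = -b
v(R) = 2*R*(-⅔ + 2*R/3) (v(R) = (R - (R + 2)/(5 - 2))*(R + R) = (R - (2 + R)/3)*(2*R) = (R - (⅔ + R/3))*(2*R) = (R + (-⅔ - R/3))*(2*R) = (-⅔ + 2*R/3)*(2*R) = 2*R*(-⅔ + 2*R/3))
v(w)*(-8) = ((4/3)*23*(-1 + 23))*(-8) = ((4/3)*23*22)*(-8) = (2024/3)*(-8) = -16192/3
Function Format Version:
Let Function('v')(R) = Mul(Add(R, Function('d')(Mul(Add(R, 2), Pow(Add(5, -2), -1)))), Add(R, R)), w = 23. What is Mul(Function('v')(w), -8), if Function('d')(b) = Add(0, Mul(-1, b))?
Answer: Rational(-16192, 3) ≈ -5397.3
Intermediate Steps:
Function('d')(b) = Mul(-1, b)
Function('v')(R) = Mul(2, R, Add(Rational(-2, 3), Mul(Rational(2, 3), R))) (Function('v')(R) = Mul(Add(R, Mul(-1, Mul(Add(R, 2), Pow(Add(5, -2), -1)))), Add(R, R)) = Mul(Add(R, Mul(-1, Mul(Add(2, R), Pow(3, -1)))), Mul(2, R)) = Mul(Add(R, Mul(-1, Mul(Add(2, R), Rational(1, 3)))), Mul(2, R)) = Mul(Add(R, Mul(-1, Add(Rational(2, 3), Mul(Rational(1, 3), R)))), Mul(2, R)) = Mul(Add(R, Add(Rational(-2, 3), Mul(Rational(-1, 3), R))), Mul(2, R)) = Mul(Add(Rational(-2, 3), Mul(Rational(2, 3), R)), Mul(2, R)) = Mul(2, R, Add(Rational(-2, 3), Mul(Rational(2, 3), R))))
Mul(Function('v')(w), -8) = Mul(Mul(Rational(4, 3), 23, Add(-1, 23)), -8) = Mul(Mul(Rational(4, 3), 23, 22), -8) = Mul(Rational(2024, 3), -8) = Rational(-16192, 3)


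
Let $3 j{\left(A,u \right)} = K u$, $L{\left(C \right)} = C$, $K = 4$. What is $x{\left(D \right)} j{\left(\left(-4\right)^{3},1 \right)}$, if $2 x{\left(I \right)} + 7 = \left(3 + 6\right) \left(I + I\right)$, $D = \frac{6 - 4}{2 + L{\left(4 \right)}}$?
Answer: $- \frac{2}{3} \approx -0.66667$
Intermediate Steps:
$j{\left(A,u \right)} = \frac{4 u}{3}$
$D = \frac{1}{3}$ ($D = \frac{6 - 4}{2 + 4} = \frac{2}{6} = 2 \cdot \frac{1}{6} = \frac{1}{3} \approx 0.33333$)
$x{\left(I \right)} = - \frac{7}{2} + 9 I$ ($x{\left(I \right)} = - \frac{7}{2} + \frac{\left(3 + 6\right) \left(I + I\right)}{2} = - \frac{7}{2} + \frac{9 \cdot 2 I}{2} = - \frac{7}{2} + \frac{18 I}{2} = - \frac{7}{2} + 9 I$)
$x{\left(D \right)} j{\left(\left(-4\right)^{3},1 \right)} = \left(- \frac{7}{2} + 9 \cdot \frac{1}{3}\right) \frac{4}{3} \cdot 1 = \left(- \frac{7}{2} + 3\right) \frac{4}{3} = \left(- \frac{1}{2}\right) \frac{4}{3} = - \frac{2}{3}$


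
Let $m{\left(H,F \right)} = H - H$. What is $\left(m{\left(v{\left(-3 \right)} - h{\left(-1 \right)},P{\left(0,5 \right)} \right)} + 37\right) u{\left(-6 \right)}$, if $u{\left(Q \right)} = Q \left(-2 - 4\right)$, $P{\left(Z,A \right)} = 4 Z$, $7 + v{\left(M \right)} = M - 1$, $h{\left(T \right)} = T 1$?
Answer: $1332$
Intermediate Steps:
$h{\left(T \right)} = T$
$v{\left(M \right)} = -8 + M$ ($v{\left(M \right)} = -7 + \left(M - 1\right) = -7 + \left(-1 + M\right) = -8 + M$)
$u{\left(Q \right)} = - 6 Q$ ($u{\left(Q \right)} = Q \left(-6\right) = - 6 Q$)
$m{\left(H,F \right)} = 0$
$\left(m{\left(v{\left(-3 \right)} - h{\left(-1 \right)},P{\left(0,5 \right)} \right)} + 37\right) u{\left(-6 \right)} = \left(0 + 37\right) \left(\left(-6\right) \left(-6\right)\right) = 37 \cdot 36 = 1332$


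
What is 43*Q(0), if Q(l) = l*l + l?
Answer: 0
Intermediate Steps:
Q(l) = l + l² (Q(l) = l² + l = l + l²)
43*Q(0) = 43*(0*(1 + 0)) = 43*(0*1) = 43*0 = 0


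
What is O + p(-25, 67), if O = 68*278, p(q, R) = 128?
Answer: 19032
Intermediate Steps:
O = 18904
O + p(-25, 67) = 18904 + 128 = 19032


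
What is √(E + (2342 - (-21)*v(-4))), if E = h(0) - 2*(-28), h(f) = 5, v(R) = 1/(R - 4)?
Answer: √38406/4 ≈ 48.994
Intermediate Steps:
v(R) = 1/(-4 + R)
E = 61 (E = 5 - 2*(-28) = 5 + 56 = 61)
√(E + (2342 - (-21)*v(-4))) = √(61 + (2342 - (-21)/(-4 - 4))) = √(61 + (2342 - (-21)/(-8))) = √(61 + (2342 - (-21)*(-1)/8)) = √(61 + (2342 - 1*21/8)) = √(61 + (2342 - 21/8)) = √(61 + 18715/8) = √(19203/8) = √38406/4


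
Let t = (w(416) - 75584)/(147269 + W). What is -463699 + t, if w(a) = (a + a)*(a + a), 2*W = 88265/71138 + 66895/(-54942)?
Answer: -66725176929777642719/143898907391621 ≈ -4.6370e+5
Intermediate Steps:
W = 11334890/977115999 (W = (88265/71138 + 66895/(-54942))/2 = (88265*(1/71138) + 66895*(-1/54942))/2 = (88265/71138 - 66895/54942)/2 = (½)*(22669780/977115999) = 11334890/977115999 ≈ 0.011600)
w(a) = 4*a² (w(a) = (2*a)*(2*a) = 4*a²)
t = 602528809623360/143898907391621 (t = (4*416² - 75584)/(147269 + 11334890/977115999) = (4*173056 - 75584)/(143898907391621/977115999) = (692224 - 75584)*(977115999/143898907391621) = 616640*(977115999/143898907391621) = 602528809623360/143898907391621 ≈ 4.1872)
-463699 + t = -463699 + 602528809623360/143898907391621 = -66725176929777642719/143898907391621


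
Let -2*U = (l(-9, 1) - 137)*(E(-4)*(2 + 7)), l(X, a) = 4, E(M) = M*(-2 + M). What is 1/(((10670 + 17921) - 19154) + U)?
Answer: 1/23801 ≈ 4.2015e-5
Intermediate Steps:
U = 14364 (U = -(4 - 137)*(-4*(-2 - 4))*(2 + 7)/2 = -(-133)*-4*(-6)*9/2 = -(-133)*24*9/2 = -(-133)*216/2 = -½*(-28728) = 14364)
1/(((10670 + 17921) - 19154) + U) = 1/(((10670 + 17921) - 19154) + 14364) = 1/((28591 - 19154) + 14364) = 1/(9437 + 14364) = 1/23801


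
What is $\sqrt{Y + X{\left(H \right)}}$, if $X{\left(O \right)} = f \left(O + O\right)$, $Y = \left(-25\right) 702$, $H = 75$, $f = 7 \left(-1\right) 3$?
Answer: $30 i \sqrt{23} \approx 143.88 i$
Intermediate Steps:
$f = -21$ ($f = \left(-7\right) 3 = -21$)
$Y = -17550$
$X{\left(O \right)} = - 42 O$ ($X{\left(O \right)} = - 21 \left(O + O\right) = - 21 \cdot 2 O = - 42 O$)
$\sqrt{Y + X{\left(H \right)}} = \sqrt{-17550 - 3150} = \sqrt{-20700} = 30 i \sqrt{23}$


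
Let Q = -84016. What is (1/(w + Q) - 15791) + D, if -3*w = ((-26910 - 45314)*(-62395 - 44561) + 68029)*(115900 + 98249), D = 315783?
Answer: 165422653925774121799/551423551047275 ≈ 2.9999e+5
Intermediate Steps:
w = -551423550963259 (w = -((-26910 - 45314)*(-62395 - 44561) + 68029)*(115900 + 98249)/3 = -(-72224*(-106956) + 68029)*214149/3 = -(7724790144 + 68029)*214149/3 = -7724858173*214149/3 = -⅓*1654270652889777 = -551423550963259)
(1/(w + Q) - 15791) + D = (1/(-551423550963259 - 84016) - 15791) + 315783 = (1/(-551423551047275) - 15791) + 315783 = (-1/551423551047275 - 15791) + 315783 = -8707529294587519526/551423551047275 + 315783 = 165422653925774121799/551423551047275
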